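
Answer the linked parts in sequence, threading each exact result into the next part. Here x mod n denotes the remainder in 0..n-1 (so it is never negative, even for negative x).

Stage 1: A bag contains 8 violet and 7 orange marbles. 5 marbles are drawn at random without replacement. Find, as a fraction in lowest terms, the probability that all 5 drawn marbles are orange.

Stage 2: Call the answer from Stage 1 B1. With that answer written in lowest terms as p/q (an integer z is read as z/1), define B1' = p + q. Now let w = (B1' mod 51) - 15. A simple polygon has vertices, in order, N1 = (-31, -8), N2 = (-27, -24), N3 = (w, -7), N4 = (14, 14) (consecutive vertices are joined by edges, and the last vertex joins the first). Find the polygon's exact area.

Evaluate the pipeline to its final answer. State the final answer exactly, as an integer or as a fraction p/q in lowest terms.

Stage 1: total draws C(15,5) = 3003; favorable C(7,5) = 21; P = 1/143; answer 1/143
Stage 2: B1 = 1/143; threaded value p + q = 144; w = 27; cross terms: (-31*-24 - -27*-8)=528, (-27*-7 - 27*-24)=837, (27*14 - 14*-7)=476, (14*-8 - -31*14)=322; twice the area = |2163| = 2163; area = 2163/2; answer 2163/2

2163/2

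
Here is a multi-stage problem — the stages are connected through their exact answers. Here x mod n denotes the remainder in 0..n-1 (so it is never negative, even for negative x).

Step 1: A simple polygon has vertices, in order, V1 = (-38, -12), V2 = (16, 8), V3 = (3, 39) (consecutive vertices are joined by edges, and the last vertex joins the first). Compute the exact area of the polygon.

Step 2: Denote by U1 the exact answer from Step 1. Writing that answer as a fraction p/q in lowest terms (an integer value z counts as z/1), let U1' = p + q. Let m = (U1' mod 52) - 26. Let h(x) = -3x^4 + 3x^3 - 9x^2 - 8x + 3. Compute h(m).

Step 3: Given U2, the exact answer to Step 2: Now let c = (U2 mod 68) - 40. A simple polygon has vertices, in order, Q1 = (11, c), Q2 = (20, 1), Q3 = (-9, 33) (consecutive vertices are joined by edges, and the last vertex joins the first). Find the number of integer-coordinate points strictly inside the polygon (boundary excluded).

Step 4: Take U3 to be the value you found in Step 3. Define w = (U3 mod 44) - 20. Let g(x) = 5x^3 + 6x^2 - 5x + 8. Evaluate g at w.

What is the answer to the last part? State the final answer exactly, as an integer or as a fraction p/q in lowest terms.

31022

Step 1: cross terms: (-38*8 - 16*-12)=-112, (16*39 - 3*8)=600, (3*-12 - -38*39)=1446; twice the area = |1934| = 1934; area = 967; answer 967
Step 2: U1 = 967; threaded value p + q = 968; m = 6; -3*(6)^4 + 3*(6)^3 - 9*(6)^2 - 8*(6)^1 + 3 = (-3888) + (648) + (-324) + (-48) + (3) = -3609; answer -3609
Step 3: U2 = -3609; c = 23; cross terms: (11*1 - 20*23)=-449, (20*33 - -9*1)=669, (-9*23 - 11*33)=-570; twice the area = |-350| = 350; area = 175; boundary points = 1 + 1 + 10 = 12; strictly interior points = area - boundary/2 + 1 = 170; answer 170
Step 4: U3 = 170; w = 18; 5*(18)^3 + 6*(18)^2 - 5*(18)^1 + 8 = (29160) + (1944) + (-90) + (8) = 31022; answer 31022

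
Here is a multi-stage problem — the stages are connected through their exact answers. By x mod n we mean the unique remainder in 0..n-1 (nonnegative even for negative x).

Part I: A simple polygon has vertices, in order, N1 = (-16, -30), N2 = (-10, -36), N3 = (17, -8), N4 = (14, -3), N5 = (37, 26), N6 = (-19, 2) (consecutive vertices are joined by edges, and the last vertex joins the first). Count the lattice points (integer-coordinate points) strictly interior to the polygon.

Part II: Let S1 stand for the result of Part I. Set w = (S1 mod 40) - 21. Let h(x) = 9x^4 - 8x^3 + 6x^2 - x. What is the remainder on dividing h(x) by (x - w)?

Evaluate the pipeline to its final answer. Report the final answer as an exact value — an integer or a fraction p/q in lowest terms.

201324

Part I: cross terms: (-16*-36 - -10*-30)=276, (-10*-8 - 17*-36)=692, (17*-3 - 14*-8)=61, (14*26 - 37*-3)=475, (37*2 - -19*26)=568, (-19*-30 - -16*2)=602; twice the area = |2674| = 2674; area = 1337; boundary points = 6 + 1 + 1 + 1 + 8 + 1 = 18; strictly interior points = area - boundary/2 + 1 = 1329; answer 1329
Part II: S1 = 1329; w = -12; remainder = value at the root: 9*(-12)^4 - 8*(-12)^3 + 6*(-12)^2 - 1*(-12)^1 = (186624) + (13824) + (864) + (12) = 201324; answer 201324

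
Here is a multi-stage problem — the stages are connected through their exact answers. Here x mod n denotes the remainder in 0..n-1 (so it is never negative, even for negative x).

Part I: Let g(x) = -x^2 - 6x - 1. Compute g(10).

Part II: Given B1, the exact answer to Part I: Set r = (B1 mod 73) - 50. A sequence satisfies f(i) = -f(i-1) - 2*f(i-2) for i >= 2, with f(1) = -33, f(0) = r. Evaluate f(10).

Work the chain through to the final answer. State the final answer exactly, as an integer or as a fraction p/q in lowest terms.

Part I: -1*(10)^2 - 6*(10)^1 - 1 = (-100) + (-60) + (-1) = -161; answer -161
Part II: B1 = -161; r = 8; f(2) = -1*(-33) - 2*(8) = 17; iterating: f(2)=17, f(3)=49, f(4)=-83, f(5)=-15, f(6)=181, f(7)=-151, f(8)=-211, f(9)=513, f(10)=-91; answer -91

-91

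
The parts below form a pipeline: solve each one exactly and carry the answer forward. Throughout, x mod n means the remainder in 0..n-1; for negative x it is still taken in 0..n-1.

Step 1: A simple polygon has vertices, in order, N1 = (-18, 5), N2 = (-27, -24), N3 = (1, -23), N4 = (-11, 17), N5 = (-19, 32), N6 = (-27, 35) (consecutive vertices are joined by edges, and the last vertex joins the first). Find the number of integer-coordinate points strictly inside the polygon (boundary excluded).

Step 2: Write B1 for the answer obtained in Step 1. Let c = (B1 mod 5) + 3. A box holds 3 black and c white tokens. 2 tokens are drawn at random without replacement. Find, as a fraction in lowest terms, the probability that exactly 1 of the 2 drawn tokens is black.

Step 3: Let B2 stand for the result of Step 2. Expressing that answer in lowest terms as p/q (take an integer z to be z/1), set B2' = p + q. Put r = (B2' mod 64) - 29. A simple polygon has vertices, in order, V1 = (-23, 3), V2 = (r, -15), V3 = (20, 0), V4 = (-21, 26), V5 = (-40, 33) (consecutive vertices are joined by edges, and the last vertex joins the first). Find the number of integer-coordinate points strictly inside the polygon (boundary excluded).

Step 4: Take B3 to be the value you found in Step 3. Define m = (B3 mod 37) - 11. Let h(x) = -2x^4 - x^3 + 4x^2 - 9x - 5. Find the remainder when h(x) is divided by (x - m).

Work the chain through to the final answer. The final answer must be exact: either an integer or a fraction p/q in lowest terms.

Step 1: cross terms: (-18*-24 - -27*5)=567, (-27*-23 - 1*-24)=645, (1*17 - -11*-23)=-236, (-11*32 - -19*17)=-29, (-19*35 - -27*32)=199, (-27*5 - -18*35)=495; twice the area = |1641| = 1641; area = 1641/2; boundary points = 1 + 1 + 4 + 1 + 1 + 3 = 11; strictly interior points = area - boundary/2 + 1 = 816; answer 816
Step 2: B1 = 816; c = 4; total draws C(7,2) = 21; favorable C(3,1)*C(4,1) = 12; P = 4/7; answer 4/7
Step 3: B2 = 4/7; threaded value p + q = 11; r = -18; cross terms: (-23*-15 - -18*3)=399, (-18*0 - 20*-15)=300, (20*26 - -21*0)=520, (-21*33 - -40*26)=347, (-40*3 - -23*33)=639; twice the area = |2205| = 2205; area = 2205/2; boundary points = 1 + 1 + 1 + 1 + 1 = 5; strictly interior points = area - boundary/2 + 1 = 1101; answer 1101
Step 4: B3 = 1101; m = 17; remainder = value at the root: -2*(17)^4 - 1*(17)^3 + 4*(17)^2 - 9*(17)^1 - 5 = (-167042) + (-4913) + (1156) + (-153) + (-5) = -170957; answer -170957

-170957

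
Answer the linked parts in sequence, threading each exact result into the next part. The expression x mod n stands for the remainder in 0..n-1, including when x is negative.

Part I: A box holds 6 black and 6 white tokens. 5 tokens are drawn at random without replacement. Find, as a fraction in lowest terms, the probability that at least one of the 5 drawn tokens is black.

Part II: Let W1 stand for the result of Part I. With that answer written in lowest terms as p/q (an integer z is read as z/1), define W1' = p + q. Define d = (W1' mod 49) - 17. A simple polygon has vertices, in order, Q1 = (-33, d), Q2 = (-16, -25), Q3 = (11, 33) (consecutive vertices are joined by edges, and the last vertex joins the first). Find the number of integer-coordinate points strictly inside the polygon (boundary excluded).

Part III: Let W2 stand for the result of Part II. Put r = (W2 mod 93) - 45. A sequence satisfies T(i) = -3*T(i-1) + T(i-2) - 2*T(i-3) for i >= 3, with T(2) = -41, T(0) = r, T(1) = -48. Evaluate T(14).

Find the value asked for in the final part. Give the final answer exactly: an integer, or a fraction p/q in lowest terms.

Part I: total draws C(12,5) = 792; complement C(6,5) = 6; favorable 792 - 6 = 786; P = 131/132; answer 131/132
Part II: W1 = 131/132; threaded value p + q = 263; d = 1; cross terms: (-33*-25 - -16*1)=841, (-16*33 - 11*-25)=-253, (11*1 - -33*33)=1100; twice the area = |1688| = 1688; area = 844; boundary points = 1 + 1 + 4 = 6; strictly interior points = area - boundary/2 + 1 = 842; answer 842
Part III: W2 = 842; r = -40; T(3) = -3*(-41) + 1*(-48) - 2*(-40) = 155; iterating: T(3)=155, T(4)=-410, T(5)=1467, T(6)=-5121, T(7)=17650, T(8)=-61005, T(9)=210907, T(10)=-729026, T(11)=2519995, T(12)=-8710825, T(13)=30110522, T(14)=-104082381; answer -104082381

-104082381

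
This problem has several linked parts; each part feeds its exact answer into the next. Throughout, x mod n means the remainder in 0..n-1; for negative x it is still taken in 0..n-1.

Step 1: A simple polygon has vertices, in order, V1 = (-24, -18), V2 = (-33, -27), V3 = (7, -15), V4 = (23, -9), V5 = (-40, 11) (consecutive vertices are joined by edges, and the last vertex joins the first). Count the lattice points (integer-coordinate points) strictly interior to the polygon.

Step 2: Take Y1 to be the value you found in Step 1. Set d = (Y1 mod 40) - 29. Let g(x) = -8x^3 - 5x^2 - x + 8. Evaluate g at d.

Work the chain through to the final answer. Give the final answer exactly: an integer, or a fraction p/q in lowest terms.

3792

Step 1: cross terms: (-24*-27 - -33*-18)=54, (-33*-15 - 7*-27)=684, (7*-9 - 23*-15)=282, (23*11 - -40*-9)=-107, (-40*-18 - -24*11)=984; twice the area = |1897| = 1897; area = 1897/2; boundary points = 9 + 4 + 2 + 1 + 1 = 17; strictly interior points = area - boundary/2 + 1 = 941; answer 941
Step 2: Y1 = 941; d = -8; -8*(-8)^3 - 5*(-8)^2 - 1*(-8)^1 + 8 = (4096) + (-320) + (8) + (8) = 3792; answer 3792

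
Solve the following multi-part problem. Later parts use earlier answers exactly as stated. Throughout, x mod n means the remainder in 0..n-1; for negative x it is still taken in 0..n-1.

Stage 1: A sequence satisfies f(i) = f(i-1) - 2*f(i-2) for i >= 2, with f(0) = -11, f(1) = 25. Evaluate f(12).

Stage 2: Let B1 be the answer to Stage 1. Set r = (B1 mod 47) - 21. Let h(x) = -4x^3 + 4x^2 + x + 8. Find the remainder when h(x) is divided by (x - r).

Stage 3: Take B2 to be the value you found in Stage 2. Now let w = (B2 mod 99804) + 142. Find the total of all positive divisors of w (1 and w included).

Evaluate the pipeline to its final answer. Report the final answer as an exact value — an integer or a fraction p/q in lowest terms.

Stage 1: f(2) = 1*(25) - 2*(-11) = 47; iterating: f(2)=47, f(3)=-3, f(4)=-97, f(5)=-91, f(6)=103, f(7)=285, f(8)=79, f(9)=-491, f(10)=-649, f(11)=333, f(12)=1631; answer 1631
Stage 2: B1 = 1631; r = 12; remainder = value at the root: -4*(12)^3 + 4*(12)^2 + 1*(12)^1 + 8 = (-6912) + (576) + (12) + (8) = -6316; answer -6316
Stage 3: B2 = -6316; w = 93630; 93630 = 2 * 3 * 5 * 3121; sigma = (1 + 2) * (1 + 3) * (1 + 5) * (1 + 3121) = 3 * 4 * 6 * 3122 = 224784; answer 224784

224784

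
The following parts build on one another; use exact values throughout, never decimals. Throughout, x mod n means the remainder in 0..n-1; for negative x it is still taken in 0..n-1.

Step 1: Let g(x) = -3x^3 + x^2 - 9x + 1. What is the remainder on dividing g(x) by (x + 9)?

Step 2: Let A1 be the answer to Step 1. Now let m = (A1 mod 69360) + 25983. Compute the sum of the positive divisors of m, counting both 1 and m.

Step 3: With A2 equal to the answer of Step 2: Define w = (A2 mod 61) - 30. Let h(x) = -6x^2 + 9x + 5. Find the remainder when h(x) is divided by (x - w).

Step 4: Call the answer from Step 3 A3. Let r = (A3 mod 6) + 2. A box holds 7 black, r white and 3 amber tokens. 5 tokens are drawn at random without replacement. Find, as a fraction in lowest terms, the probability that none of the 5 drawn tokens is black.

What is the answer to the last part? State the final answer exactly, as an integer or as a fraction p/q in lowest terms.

Step 1: remainder = value at the root: -3*(-9)^3 + 1*(-9)^2 - 9*(-9)^1 + 1 = (2187) + (81) + (81) + (1) = 2350; answer 2350
Step 2: A1 = 2350; m = 28333; 28333 = 29 * 977; sigma = (1 + 29) * (1 + 977) = 30 * 978 = 29340; answer 29340
Step 3: A2 = 29340; w = 30; remainder = value at the root: -6*(30)^2 + 9*(30)^1 + 5 = (-5400) + (270) + (5) = -5125; answer -5125
Step 4: A3 = -5125; r = 7; total draws C(17,5) = 6188; favorable C(10,5) = 252; P = 9/221; answer 9/221

9/221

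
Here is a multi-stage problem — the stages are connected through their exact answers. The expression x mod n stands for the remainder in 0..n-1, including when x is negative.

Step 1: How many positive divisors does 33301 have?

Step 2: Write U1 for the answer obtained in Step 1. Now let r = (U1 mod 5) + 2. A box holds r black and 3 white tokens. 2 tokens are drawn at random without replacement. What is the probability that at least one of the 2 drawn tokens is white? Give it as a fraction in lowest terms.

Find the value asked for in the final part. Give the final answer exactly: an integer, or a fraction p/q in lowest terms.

Step 1: 33301 is prime, so its only divisors are 1 and 33301; count = 2; answer 2
Step 2: U1 = 2; r = 4; total draws C(7,2) = 21; complement C(4,2) = 6; favorable 21 - 6 = 15; P = 5/7; answer 5/7

5/7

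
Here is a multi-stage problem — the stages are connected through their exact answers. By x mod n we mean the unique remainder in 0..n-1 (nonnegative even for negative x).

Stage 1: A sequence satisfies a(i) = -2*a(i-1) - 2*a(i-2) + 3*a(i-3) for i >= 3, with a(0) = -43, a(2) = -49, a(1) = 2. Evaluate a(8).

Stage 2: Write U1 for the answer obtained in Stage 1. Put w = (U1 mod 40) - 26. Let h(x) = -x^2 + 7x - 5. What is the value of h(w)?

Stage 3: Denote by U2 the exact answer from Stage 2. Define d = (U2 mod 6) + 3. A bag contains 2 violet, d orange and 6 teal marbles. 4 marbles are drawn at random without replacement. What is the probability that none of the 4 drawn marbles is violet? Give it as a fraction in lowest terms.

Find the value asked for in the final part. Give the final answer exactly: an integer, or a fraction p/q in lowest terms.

Stage 1: a(3) = -2*(-49) - 2*(2) + 3*(-43) = -35; iterating: a(3)=-35, a(4)=174, a(5)=-425, a(6)=397, a(7)=578, a(8)=-3225; answer -3225
Stage 2: U1 = -3225; w = -11; -1*(-11)^2 + 7*(-11)^1 - 5 = (-121) + (-77) + (-5) = -203; answer -203
Stage 3: U2 = -203; d = 4; total draws C(12,4) = 495; favorable C(10,4) = 210; P = 14/33; answer 14/33

14/33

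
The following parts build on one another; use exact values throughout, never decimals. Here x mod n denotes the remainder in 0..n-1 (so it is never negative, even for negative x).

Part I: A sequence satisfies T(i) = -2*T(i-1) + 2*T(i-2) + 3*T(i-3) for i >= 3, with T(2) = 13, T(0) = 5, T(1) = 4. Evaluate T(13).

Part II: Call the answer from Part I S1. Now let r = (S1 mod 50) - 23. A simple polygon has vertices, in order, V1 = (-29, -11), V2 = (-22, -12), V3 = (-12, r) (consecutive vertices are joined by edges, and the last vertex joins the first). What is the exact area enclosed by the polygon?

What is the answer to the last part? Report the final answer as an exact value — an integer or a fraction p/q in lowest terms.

Part I: T(3) = -2*(13) + 2*(4) + 3*(5) = -3; iterating: T(3)=-3, T(4)=44, T(5)=-55, T(6)=189, T(7)=-356, T(8)=925, T(9)=-1995, T(10)=4772, T(11)=-10759, T(12)=25077, T(13)=-57356; answer -57356
Part II: S1 = -57356; r = 21; cross terms: (-29*-12 - -22*-11)=106, (-22*21 - -12*-12)=-606, (-12*-11 - -29*21)=741; twice the area = |241| = 241; area = 241/2; answer 241/2

241/2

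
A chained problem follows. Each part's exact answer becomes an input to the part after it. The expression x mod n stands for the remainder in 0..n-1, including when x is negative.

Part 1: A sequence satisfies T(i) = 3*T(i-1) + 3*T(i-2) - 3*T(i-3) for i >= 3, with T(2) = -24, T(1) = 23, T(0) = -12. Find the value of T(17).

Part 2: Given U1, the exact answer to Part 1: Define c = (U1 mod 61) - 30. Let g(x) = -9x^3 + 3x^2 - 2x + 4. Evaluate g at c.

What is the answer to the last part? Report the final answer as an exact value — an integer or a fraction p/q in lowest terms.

Part 1: T(3) = 3*(-24) + 3*(23) - 3*(-12) = 33; iterating: T(3)=33, T(4)=-42, T(5)=45, T(6)=-90, T(7)=-9, T(8)=-432, T(9)=-1053, T(10)=-4428, T(11)=-15147, T(12)=-55566, T(13)=-198855, T(14)=-717822, T(15)=-2583333, T(16)=-9306900, T(17)=-33517233; answer -33517233
Part 2: U1 = -33517233; c = -20; -9*(-20)^3 + 3*(-20)^2 - 2*(-20)^1 + 4 = (72000) + (1200) + (40) + (4) = 73244; answer 73244

73244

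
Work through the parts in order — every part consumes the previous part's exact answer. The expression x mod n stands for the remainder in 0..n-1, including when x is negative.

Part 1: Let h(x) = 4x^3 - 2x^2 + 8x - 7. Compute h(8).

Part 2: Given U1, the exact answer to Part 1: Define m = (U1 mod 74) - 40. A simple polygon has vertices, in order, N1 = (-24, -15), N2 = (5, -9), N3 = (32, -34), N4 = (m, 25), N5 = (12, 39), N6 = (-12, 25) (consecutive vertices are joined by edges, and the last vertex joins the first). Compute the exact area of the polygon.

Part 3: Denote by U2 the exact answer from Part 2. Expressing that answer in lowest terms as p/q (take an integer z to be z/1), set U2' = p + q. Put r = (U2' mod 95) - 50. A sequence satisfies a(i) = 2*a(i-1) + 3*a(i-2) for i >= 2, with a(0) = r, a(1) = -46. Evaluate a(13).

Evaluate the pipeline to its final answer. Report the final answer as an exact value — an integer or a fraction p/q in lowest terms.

-2790106

Part 1: 4*(8)^3 - 2*(8)^2 + 8*(8)^1 - 7 = (2048) + (-128) + (64) + (-7) = 1977; answer 1977
Part 2: U1 = 1977; m = 13; cross terms: (-24*-9 - 5*-15)=291, (5*-34 - 32*-9)=118, (32*25 - 13*-34)=1242, (13*39 - 12*25)=207, (12*25 - -12*39)=768, (-12*-15 - -24*25)=780; twice the area = |3406| = 3406; area = 1703; answer 1703
Part 3: U2 = 1703; threaded value p + q = 1704; r = 39; a(2) = 2*(-46) + 3*(39) = 25; iterating: a(2)=25, a(3)=-88, a(4)=-101, a(5)=-466, a(6)=-1235, a(7)=-3868, a(8)=-11441, a(9)=-34486, a(10)=-103295, a(11)=-310048, a(12)=-929981, a(13)=-2790106; answer -2790106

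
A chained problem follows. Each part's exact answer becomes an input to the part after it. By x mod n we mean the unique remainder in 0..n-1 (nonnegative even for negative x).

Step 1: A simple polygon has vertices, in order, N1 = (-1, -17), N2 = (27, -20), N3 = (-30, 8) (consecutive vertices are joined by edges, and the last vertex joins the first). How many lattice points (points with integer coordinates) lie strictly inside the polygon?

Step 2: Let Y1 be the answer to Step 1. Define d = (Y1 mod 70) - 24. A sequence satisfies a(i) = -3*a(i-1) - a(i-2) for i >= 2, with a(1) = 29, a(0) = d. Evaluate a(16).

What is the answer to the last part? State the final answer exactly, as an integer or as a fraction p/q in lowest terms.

Step 1: cross terms: (-1*-20 - 27*-17)=479, (27*8 - -30*-20)=-384, (-30*-17 - -1*8)=518; twice the area = |613| = 613; area = 613/2; boundary points = 1 + 1 + 1 = 3; strictly interior points = area - boundary/2 + 1 = 306; answer 306
Step 2: Y1 = 306; d = 2; a(2) = -3*(29) - 1*(2) = -89; iterating: a(2)=-89, a(3)=238, a(4)=-625, a(5)=1637, a(6)=-4286, a(7)=11221, a(8)=-29377, a(9)=76910, a(10)=-201353, a(11)=527149, a(12)=-1380094, a(13)=3613133, a(14)=-9459305, a(15)=24764782, a(16)=-64835041; answer -64835041

-64835041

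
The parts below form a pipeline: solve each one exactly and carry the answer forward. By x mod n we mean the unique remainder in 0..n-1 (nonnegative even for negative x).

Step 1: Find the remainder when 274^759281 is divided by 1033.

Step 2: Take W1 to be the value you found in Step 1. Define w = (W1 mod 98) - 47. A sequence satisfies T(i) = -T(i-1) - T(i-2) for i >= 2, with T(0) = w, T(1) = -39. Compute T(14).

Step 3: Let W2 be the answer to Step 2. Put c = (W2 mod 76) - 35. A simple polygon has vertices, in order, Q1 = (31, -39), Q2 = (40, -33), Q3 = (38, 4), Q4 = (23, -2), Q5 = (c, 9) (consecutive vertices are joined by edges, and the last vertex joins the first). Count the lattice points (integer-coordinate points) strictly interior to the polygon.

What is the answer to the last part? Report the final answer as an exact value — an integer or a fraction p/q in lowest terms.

826

Step 1: squarings mod 1033: 274^1=274, 274^2=700, 274^4=358, 274^8=72, 274^16=19, 274^32=361, 274^64=163, 274^128=744, 274^256=881, 274^512=378, 274^1024=330, 274^2048=435, 274^4096=186, 274^8192=507, 274^16384=865, 274^32768=333, 274^65536=358, 274^131072=72, 274^262144=19, 274^524288=361; 274^759281 = 274^1 * 274^16 * 274^32 * 274^64 * 274^128 * 274^256 * 274^1024 * 274^4096 * 274^32768 * 274^65536 * 274^131072 * 274^524288 = 344 (mod 1033); answer 344
Step 2: W1 = 344; w = 3; T(2) = -1*(-39) - 1*(3) = 36; iterating: T(2)=36, T(3)=3, T(4)=-39, T(5)=36, T(6)=3, T(7)=-39, T(8)=36, T(9)=3, T(10)=-39, T(11)=36, T(12)=3, T(13)=-39, T(14)=36; answer 36
Step 3: W2 = 36; c = 1; cross terms: (31*-33 - 40*-39)=537, (40*4 - 38*-33)=1414, (38*-2 - 23*4)=-168, (23*9 - 1*-2)=209, (1*-39 - 31*9)=-318; twice the area = |1674| = 1674; area = 837; boundary points = 3 + 1 + 3 + 11 + 6 = 24; strictly interior points = area - boundary/2 + 1 = 826; answer 826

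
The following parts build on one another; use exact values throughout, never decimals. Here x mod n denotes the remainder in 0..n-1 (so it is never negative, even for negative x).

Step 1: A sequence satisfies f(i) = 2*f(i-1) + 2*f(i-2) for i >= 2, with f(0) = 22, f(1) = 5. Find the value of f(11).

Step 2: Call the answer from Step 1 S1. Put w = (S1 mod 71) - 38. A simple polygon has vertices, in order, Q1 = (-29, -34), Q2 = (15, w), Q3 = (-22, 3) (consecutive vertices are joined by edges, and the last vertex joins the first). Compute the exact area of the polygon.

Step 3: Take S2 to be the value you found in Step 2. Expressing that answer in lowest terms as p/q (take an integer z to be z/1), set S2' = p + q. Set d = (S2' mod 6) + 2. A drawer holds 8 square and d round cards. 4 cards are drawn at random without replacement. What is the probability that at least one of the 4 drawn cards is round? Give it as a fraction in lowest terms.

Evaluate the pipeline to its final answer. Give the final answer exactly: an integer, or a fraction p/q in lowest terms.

26/33

Step 1: f(2) = 2*(5) + 2*(22) = 54; iterating: f(2)=54, f(3)=118, f(4)=344, f(5)=924, f(6)=2536, f(7)=6920, f(8)=18912, f(9)=51664, f(10)=141152, f(11)=385632; answer 385632
Step 2: S1 = 385632; w = -7; cross terms: (-29*-7 - 15*-34)=713, (15*3 - -22*-7)=-109, (-22*-34 - -29*3)=835; twice the area = |1439| = 1439; area = 1439/2; answer 1439/2
Step 3: S2 = 1439/2; threaded value p + q = 1441; d = 3; total draws C(11,4) = 330; complement C(8,4) = 70; favorable 330 - 70 = 260; P = 26/33; answer 26/33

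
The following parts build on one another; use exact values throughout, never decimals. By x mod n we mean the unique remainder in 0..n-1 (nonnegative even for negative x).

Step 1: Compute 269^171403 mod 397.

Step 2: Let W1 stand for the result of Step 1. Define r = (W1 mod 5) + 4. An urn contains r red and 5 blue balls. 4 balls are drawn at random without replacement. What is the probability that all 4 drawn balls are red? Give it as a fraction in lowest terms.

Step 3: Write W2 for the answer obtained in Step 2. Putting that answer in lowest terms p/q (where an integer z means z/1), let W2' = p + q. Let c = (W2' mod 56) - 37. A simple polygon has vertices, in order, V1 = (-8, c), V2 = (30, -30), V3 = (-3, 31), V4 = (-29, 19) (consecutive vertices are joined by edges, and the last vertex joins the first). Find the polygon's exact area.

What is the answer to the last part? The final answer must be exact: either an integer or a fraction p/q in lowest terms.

1307/2

Step 1: squarings mod 397: 269^1=269, 269^2=107, 269^4=333, 269^8=126, 269^16=393, 269^32=16, 269^64=256, 269^128=31, 269^256=167, 269^512=99, 269^1024=273, 269^2048=290, 269^4096=333, 269^8192=126, 269^16384=393, 269^32768=16, 269^65536=256, 269^131072=31; 269^171403 = 269^1 * 269^2 * 269^8 * 269^128 * 269^256 * 269^1024 * 269^2048 * 269^4096 * 269^32768 * 269^131072 = 128 (mod 397); answer 128
Step 2: W1 = 128; r = 7; total draws C(12,4) = 495; favorable C(7,4) = 35; P = 7/99; answer 7/99
Step 3: W2 = 7/99; threaded value p + q = 106; c = 13; cross terms: (-8*-30 - 30*13)=-150, (30*31 - -3*-30)=840, (-3*19 - -29*31)=842, (-29*13 - -8*19)=-225; twice the area = |1307| = 1307; area = 1307/2; answer 1307/2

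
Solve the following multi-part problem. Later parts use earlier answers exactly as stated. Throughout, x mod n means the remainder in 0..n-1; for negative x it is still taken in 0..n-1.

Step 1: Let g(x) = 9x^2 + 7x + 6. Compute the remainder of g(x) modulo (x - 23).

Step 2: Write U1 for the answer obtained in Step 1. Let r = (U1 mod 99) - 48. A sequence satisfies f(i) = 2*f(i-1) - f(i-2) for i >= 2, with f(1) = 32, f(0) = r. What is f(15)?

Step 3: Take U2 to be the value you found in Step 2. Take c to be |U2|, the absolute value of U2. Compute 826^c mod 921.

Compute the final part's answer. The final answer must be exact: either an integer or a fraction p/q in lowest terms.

862

Step 1: remainder = value at the root: 9*(23)^2 + 7*(23)^1 + 6 = (4761) + (161) + (6) = 4928; answer 4928
Step 2: U1 = 4928; r = 29; f(2) = 2*(32) - 1*(29) = 35; iterating: f(2)=35, f(3)=38, f(4)=41, f(5)=44, f(6)=47, f(7)=50, f(8)=53, f(9)=56, f(10)=59, f(11)=62, f(12)=65, f(13)=68, f(14)=71, f(15)=74; answer 74
Step 3: U2 = 74; c = 74; squarings mod 921: 826^1=826, 826^2=736, 826^4=148, 826^8=721, 826^16=397, 826^32=118, 826^64=109; 826^74 = 826^2 * 826^8 * 826^64 = 862 (mod 921); answer 862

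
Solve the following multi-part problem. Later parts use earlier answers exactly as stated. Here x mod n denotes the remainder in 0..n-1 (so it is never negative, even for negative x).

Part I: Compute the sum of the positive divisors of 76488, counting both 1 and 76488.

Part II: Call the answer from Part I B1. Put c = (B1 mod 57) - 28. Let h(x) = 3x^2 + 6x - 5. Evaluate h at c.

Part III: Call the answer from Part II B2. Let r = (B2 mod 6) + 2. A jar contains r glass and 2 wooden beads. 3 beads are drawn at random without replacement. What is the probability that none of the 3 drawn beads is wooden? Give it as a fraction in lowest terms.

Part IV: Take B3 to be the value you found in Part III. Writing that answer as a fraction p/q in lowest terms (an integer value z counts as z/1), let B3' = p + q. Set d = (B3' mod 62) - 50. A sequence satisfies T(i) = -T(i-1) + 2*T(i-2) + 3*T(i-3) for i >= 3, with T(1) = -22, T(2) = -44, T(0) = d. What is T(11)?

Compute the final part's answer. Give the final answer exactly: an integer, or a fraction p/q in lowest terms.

Part I: 76488 = 2^3 * 3 * 3187; sigma = (1 + 2 + 4 + 8) * (1 + 3) * (1 + 3187) = 15 * 4 * 3188 = 191280; answer 191280
Part II: B1 = 191280; c = 17; 3*(17)^2 + 6*(17)^1 - 5 = (867) + (102) + (-5) = 964; answer 964
Part III: B2 = 964; r = 6; total draws C(8,3) = 56; favorable C(6,3) = 20; P = 5/14; answer 5/14
Part IV: B3 = 5/14; threaded value p + q = 19; d = -31; T(3) = -1*(-44) + 2*(-22) + 3*(-31) = -93; iterating: T(3)=-93, T(4)=-61, T(5)=-257, T(6)=-144, T(7)=-553, T(8)=-506, T(9)=-1032, T(10)=-1639, T(11)=-1943; answer -1943

-1943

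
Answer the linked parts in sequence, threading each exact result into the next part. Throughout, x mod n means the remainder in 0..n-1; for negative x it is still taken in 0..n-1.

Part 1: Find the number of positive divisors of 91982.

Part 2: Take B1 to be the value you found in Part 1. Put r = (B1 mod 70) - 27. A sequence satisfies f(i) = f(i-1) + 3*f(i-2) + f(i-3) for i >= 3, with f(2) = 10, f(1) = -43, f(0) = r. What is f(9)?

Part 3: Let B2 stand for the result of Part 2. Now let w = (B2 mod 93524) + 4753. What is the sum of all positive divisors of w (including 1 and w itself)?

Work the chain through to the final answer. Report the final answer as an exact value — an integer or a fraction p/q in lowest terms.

Part 1: 91982 = 2 * 11 * 37 * 113; number of divisors = (1+1) * (1+1) * (1+1) * (1+1) = 16; answer 16
Part 2: B1 = 16; r = -11; f(3) = 1*(10) + 3*(-43) + 1*(-11) = -130; iterating: f(3)=-130, f(4)=-143, f(5)=-523, f(6)=-1082, f(7)=-2794, f(8)=-6563, f(9)=-16027; answer -16027
Part 3: B2 = -16027; w = 82250; 82250 = 2 * 5^3 * 7 * 47; sigma = (1 + 2) * (1 + 5 + 25 + 125) * (1 + 7) * (1 + 47) = 3 * 156 * 8 * 48 = 179712; answer 179712

179712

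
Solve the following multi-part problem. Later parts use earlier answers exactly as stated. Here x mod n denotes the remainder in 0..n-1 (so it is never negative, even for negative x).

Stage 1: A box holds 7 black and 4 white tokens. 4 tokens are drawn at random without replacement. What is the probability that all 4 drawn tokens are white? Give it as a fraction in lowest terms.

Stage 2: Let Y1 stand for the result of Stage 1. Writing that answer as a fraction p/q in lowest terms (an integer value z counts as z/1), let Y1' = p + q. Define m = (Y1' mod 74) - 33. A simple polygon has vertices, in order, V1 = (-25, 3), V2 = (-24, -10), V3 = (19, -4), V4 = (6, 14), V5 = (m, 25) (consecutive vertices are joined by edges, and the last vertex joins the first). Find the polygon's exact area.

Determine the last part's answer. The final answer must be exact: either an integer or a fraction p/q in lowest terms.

Stage 1: total draws C(11,4) = 330; favorable C(4,4) = 1; P = 1/330; answer 1/330
Stage 2: Y1 = 1/330; threaded value p + q = 331; m = 2; cross terms: (-25*-10 - -24*3)=322, (-24*-4 - 19*-10)=286, (19*14 - 6*-4)=290, (6*25 - 2*14)=122, (2*3 - -25*25)=631; twice the area = |1651| = 1651; area = 1651/2; answer 1651/2

1651/2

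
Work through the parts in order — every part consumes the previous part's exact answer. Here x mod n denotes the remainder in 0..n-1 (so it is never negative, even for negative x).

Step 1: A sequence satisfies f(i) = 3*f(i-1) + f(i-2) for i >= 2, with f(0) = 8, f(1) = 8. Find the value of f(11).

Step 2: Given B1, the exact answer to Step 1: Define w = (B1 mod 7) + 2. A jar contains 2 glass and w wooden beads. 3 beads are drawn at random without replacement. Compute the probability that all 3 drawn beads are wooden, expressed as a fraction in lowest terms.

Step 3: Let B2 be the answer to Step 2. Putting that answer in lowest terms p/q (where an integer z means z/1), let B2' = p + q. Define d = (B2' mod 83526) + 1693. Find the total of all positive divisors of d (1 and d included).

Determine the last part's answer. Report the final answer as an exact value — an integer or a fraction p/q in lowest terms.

Step 1: f(2) = 3*(8) + 1*(8) = 32; iterating: f(2)=32, f(3)=104, f(4)=344, f(5)=1136, f(6)=3752, f(7)=12392, f(8)=40928, f(9)=135176, f(10)=446456, f(11)=1474544; answer 1474544
Step 2: B1 = 1474544; w = 3; total draws C(5,3) = 10; favorable C(3,3) = 1; P = 1/10; answer 1/10
Step 3: B2 = 1/10; threaded value p + q = 11; d = 1704; 1704 = 2^3 * 3 * 71; sigma = (1 + 2 + 4 + 8) * (1 + 3) * (1 + 71) = 15 * 4 * 72 = 4320; answer 4320

4320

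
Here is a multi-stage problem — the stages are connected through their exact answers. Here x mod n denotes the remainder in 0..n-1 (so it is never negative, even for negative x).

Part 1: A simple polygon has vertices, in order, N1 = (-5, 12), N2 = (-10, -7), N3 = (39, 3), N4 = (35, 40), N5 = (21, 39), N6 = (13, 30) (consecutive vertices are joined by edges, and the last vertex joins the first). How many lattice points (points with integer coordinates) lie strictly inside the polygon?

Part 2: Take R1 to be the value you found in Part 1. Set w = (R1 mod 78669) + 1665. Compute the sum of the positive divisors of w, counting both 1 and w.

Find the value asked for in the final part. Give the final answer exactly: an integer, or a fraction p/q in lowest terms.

5040

Part 1: cross terms: (-5*-7 - -10*12)=155, (-10*3 - 39*-7)=243, (39*40 - 35*3)=1455, (35*39 - 21*40)=525, (21*30 - 13*39)=123, (13*12 - -5*30)=306; twice the area = |2807| = 2807; area = 2807/2; boundary points = 1 + 1 + 1 + 1 + 1 + 18 = 23; strictly interior points = area - boundary/2 + 1 = 1393; answer 1393
Part 2: R1 = 1393; w = 3058; 3058 = 2 * 11 * 139; sigma = (1 + 2) * (1 + 11) * (1 + 139) = 3 * 12 * 140 = 5040; answer 5040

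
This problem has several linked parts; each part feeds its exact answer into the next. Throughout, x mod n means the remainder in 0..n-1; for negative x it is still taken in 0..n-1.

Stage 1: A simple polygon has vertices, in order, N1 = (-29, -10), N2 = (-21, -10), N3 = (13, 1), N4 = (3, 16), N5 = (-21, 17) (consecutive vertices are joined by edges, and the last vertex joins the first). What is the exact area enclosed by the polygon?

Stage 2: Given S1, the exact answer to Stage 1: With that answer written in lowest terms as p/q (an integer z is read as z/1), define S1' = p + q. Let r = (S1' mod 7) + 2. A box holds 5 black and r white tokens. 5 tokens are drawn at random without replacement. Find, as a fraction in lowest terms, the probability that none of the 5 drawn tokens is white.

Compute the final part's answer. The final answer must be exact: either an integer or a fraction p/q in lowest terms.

1/56

Stage 1: cross terms: (-29*-10 - -21*-10)=80, (-21*1 - 13*-10)=109, (13*16 - 3*1)=205, (3*17 - -21*16)=387, (-21*-10 - -29*17)=703; twice the area = |1484| = 1484; area = 742; answer 742
Stage 2: S1 = 742; threaded value p + q = 743; r = 3; total draws C(8,5) = 56; favorable C(5,5) = 1; P = 1/56; answer 1/56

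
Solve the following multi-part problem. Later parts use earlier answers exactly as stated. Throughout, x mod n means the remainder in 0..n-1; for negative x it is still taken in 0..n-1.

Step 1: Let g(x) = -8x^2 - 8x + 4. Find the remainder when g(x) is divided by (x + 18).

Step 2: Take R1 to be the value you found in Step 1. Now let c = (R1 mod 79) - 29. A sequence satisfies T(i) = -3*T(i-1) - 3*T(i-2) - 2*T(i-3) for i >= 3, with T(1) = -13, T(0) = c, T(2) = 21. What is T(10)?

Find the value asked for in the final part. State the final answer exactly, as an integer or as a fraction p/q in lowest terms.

-5485

Step 1: remainder = value at the root: -8*(-18)^2 - 8*(-18)^1 + 4 = (-2592) + (144) + (4) = -2444; answer -2444
Step 2: R1 = -2444; c = -24; T(3) = -3*(21) - 3*(-13) - 2*(-24) = 24; iterating: T(3)=24, T(4)=-109, T(5)=213, T(6)=-360, T(7)=659, T(8)=-1323, T(9)=2712, T(10)=-5485; answer -5485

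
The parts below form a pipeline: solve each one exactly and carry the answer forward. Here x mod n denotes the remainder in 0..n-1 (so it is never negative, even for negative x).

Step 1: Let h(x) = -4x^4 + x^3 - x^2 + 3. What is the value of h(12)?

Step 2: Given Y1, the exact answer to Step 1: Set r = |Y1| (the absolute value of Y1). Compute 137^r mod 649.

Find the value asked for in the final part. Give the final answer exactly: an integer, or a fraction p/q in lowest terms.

Step 1: -4*(12)^4 + 1*(12)^3 - 1*(12)^2 + 3 = (-82944) + (1728) + (-144) + (3) = -81357; answer -81357
Step 2: Y1 = -81357; r = 81357; squarings mod 649: 137^1=137, 137^2=597, 137^4=108, 137^8=631, 137^16=324, 137^32=487, 137^64=284, 137^128=180, 137^256=599, 137^512=553, 137^1024=130, 137^2048=26, 137^4096=27, 137^8192=80, 137^16384=559, 137^32768=312, 137^65536=643; 137^81357 = 137^1 * 137^4 * 137^8 * 137^64 * 137^128 * 137^256 * 137^1024 * 137^2048 * 137^4096 * 137^8192 * 137^65536 = 3 (mod 649); answer 3

3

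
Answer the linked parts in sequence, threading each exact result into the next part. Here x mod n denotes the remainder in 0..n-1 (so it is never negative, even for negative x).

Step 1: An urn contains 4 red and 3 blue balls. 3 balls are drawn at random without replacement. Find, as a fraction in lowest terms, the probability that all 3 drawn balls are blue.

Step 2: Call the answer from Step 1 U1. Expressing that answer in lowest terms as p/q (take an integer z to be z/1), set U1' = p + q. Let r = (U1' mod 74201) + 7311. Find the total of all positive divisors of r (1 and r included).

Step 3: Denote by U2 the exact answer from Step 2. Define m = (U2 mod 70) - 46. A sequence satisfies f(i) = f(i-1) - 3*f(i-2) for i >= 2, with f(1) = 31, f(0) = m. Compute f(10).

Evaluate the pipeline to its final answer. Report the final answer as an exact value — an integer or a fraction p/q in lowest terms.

Step 1: total draws C(7,3) = 35; favorable C(3,3) = 1; P = 1/35; answer 1/35
Step 2: U1 = 1/35; threaded value p + q = 36; r = 7347; 7347 = 3 * 31 * 79; sigma = (1 + 3) * (1 + 31) * (1 + 79) = 4 * 32 * 80 = 10240; answer 10240
Step 3: U2 = 10240; m = -26; f(2) = 1*(31) - 3*(-26) = 109; iterating: f(2)=109, f(3)=16, f(4)=-311, f(5)=-359, f(6)=574, f(7)=1651, f(8)=-71, f(9)=-5024, f(10)=-4811; answer -4811

-4811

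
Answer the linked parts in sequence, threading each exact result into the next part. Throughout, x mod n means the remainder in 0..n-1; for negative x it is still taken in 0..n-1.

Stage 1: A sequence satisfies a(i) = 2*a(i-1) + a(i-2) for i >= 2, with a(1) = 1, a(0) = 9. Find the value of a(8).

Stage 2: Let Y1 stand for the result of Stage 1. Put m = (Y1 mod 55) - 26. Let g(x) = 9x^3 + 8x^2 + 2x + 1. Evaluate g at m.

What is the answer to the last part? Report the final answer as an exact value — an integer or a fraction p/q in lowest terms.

Stage 1: a(2) = 2*(1) + 1*(9) = 11; iterating: a(2)=11, a(3)=23, a(4)=57, a(5)=137, a(6)=331, a(7)=799, a(8)=1929; answer 1929
Stage 2: Y1 = 1929; m = -22; 9*(-22)^3 + 8*(-22)^2 + 2*(-22)^1 + 1 = (-95832) + (3872) + (-44) + (1) = -92003; answer -92003

-92003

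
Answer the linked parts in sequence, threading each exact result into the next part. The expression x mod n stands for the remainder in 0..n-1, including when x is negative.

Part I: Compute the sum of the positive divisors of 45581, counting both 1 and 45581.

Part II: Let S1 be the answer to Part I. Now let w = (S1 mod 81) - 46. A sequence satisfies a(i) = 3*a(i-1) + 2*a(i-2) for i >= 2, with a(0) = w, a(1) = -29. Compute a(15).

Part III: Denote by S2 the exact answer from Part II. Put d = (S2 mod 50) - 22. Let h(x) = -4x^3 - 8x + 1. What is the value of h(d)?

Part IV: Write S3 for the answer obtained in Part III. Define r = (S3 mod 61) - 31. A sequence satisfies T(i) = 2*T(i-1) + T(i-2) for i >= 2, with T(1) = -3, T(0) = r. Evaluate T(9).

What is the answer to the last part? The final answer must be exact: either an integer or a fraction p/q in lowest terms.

-11931

Part I: 45581 = 19 * 2399; sigma = (1 + 19) * (1 + 2399) = 20 * 2400 = 48000; answer 48000
Part II: S1 = 48000; w = 2; a(2) = 3*(-29) + 2*(2) = -83; iterating: a(2)=-83, a(3)=-307, a(4)=-1087, a(5)=-3875, a(6)=-13799, a(7)=-49147, a(8)=-175039, a(9)=-623411, a(10)=-2220311, a(11)=-7907755, a(12)=-28163887, a(13)=-100307171, a(14)=-357249287, a(15)=-1272362203; answer -1272362203
Part III: S2 = -1272362203; d = 25; -4*(25)^3 - 8*(25)^1 + 1 = (-62500) + (-200) + (1) = -62699; answer -62699
Part IV: S3 = -62699; r = -22; T(2) = 2*(-3) + 1*(-22) = -28; iterating: T(2)=-28, T(3)=-59, T(4)=-146, T(5)=-351, T(6)=-848, T(7)=-2047, T(8)=-4942, T(9)=-11931; answer -11931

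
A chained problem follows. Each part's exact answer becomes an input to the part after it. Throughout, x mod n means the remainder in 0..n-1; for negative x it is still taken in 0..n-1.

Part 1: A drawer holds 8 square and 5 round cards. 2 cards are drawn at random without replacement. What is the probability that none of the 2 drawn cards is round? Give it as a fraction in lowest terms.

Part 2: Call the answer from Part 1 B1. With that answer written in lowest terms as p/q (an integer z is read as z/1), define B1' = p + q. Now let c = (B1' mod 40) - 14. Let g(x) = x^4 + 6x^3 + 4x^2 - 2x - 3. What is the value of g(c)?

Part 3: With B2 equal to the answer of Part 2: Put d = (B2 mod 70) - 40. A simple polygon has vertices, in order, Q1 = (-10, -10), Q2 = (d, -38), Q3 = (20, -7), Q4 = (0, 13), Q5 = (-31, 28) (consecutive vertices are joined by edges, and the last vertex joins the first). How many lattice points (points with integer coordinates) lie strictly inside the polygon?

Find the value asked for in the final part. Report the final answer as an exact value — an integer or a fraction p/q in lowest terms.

1227

Part 1: total draws C(13,2) = 78; favorable C(8,2) = 28; P = 14/39; answer 14/39
Part 2: B1 = 14/39; threaded value p + q = 53; c = -1; 1*(-1)^4 + 6*(-1)^3 + 4*(-1)^2 - 2*(-1)^1 - 3 = (1) + (-6) + (4) + (2) + (-3) = -2; answer -2
Part 3: B2 = -2; d = 28; cross terms: (-10*-38 - 28*-10)=660, (28*-7 - 20*-38)=564, (20*13 - 0*-7)=260, (0*28 - -31*13)=403, (-31*-10 - -10*28)=590; twice the area = |2477| = 2477; area = 2477/2; boundary points = 2 + 1 + 20 + 1 + 1 = 25; strictly interior points = area - boundary/2 + 1 = 1227; answer 1227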